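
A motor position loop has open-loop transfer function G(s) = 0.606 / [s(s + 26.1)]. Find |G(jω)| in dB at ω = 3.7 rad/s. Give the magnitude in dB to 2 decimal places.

|j3.7 + 26.1| = √(3.7² + 26.1²) = 26.36
|j3.7| = 3.7
|G(j3.7)| = 0.606 / (26.36 × 3.7) = 0.0062131
20 log₁₀(0.0062131) = -44.134 dB

-44.13 dB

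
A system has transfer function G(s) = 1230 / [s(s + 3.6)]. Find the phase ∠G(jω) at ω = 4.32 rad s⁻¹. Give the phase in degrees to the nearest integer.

∠(j4.32 + 3.6) = arctan(4.32/3.6) = 50.19°
∠(j4.32) = 90.00°
∠G(j4.32) = − (50.19° + 90.00°) = -140.19°

-140°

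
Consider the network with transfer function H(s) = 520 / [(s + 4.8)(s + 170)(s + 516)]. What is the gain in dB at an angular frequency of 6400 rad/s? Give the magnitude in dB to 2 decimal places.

|j6400 + 4.8| = √(6400² + 4.8²) = 6400
|j6400 + 170| = √(6400² + 170²) = 6402
|j6400 + 516| = √(6400² + 516²) = 6421
|H(j6400)| = 520 / (6400 × 6402 × 6421) = 1.9765e-09
20 log₁₀(1.9765e-09) = -174.082 dB

-174.08 dB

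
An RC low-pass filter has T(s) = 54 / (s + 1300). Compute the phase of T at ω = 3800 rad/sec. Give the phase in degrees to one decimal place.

∠(j3800 + 1300) = arctan(3800/1300) = 71.11°
∠T(j3800) = −71.11° = -71.11°

-71.1°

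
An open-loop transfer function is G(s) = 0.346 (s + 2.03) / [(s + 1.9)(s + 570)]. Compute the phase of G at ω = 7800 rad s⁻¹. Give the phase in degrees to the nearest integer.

∠(j7800 + 2.03) = arctan(7800/2.03) = 89.99°
∠(j7800 + 1.9) = arctan(7800/1.9) = 89.99°
∠(j7800 + 570) = arctan(7800/570) = 85.82°
∠G(j7800) = 89.99° − (89.99° + 85.82°) = -85.82°

-86 deg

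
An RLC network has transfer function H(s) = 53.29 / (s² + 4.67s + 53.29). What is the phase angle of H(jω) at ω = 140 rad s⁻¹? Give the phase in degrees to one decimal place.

-178.1°

∠[(j140)² + 4.67(j140) + 53.29] = ∠[-19547 + j653.8] = 178.08°
∠H(j140) = −178.08° = -178.08°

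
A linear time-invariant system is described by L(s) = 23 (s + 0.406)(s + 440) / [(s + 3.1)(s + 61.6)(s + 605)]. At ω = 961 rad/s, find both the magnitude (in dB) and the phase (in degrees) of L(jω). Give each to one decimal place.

|j961 + 0.406| = √(961² + 0.406²) = 961
|j961 + 440| = √(961² + 440²) = 1057
|j961 + 3.1| = √(961² + 3.1²) = 961
|j961 + 61.6| = √(961² + 61.6²) = 963
|j961 + 605| = √(961² + 605²) = 1136
|L(j961)| = 23 × 961 × 1057 / (961 × 963 × 1136) = 0.02223
20 log₁₀(0.02223) = -33.06 dB
∠(j961 + 0.406) = arctan(961/0.406) = 89.98°
∠(j961 + 440) = arctan(961/440) = 65.40°
∠(j961 + 3.1) = arctan(961/3.1) = 89.82°
∠(j961 + 61.6) = arctan(961/61.6) = 86.33°
∠(j961 + 605) = arctan(961/605) = 57.81°
∠L(j961) = 89.98° + 65.40° − (89.82° + 86.33° + 57.81°) = -78.58°

|L| = -33.1 dB, ∠L = -78.6°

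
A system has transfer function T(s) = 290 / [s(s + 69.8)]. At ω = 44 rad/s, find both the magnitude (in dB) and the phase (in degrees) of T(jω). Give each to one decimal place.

|T| = -22.0 dB, ∠T = -122.2°

|j44 + 69.8| = √(44² + 69.8²) = 82.51
|j44| = 44
|T(j44)| = 290 / (82.51 × 44) = 0.079879
20 log₁₀(0.079879) = -21.95 dB
∠(j44 + 69.8) = arctan(44/69.8) = 32.23°
∠(j44) = 90.00°
∠T(j44) = − (32.23° + 90.00°) = -122.23°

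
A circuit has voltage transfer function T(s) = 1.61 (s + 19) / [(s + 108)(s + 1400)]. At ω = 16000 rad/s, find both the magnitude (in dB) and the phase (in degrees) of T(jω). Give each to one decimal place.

|j16000 + 19| = √(16000² + 19²) = 1.6e+04
|j16000 + 108| = √(16000² + 108²) = 1.6e+04
|j16000 + 1400| = √(16000² + 1400²) = 1.606e+04
|T(j16000)| = 1.61 × 1.6e+04 / (1.6e+04 × 1.606e+04) = 0.00010024
20 log₁₀(0.00010024) = -79.98 dB
∠(j16000 + 19) = arctan(16000/19) = 89.93°
∠(j16000 + 108) = arctan(16000/108) = 89.61°
∠(j16000 + 1400) = arctan(16000/1400) = 85.00°
∠T(j16000) = 89.93° − (89.61° + 85.00°) = -84.68°

|T| = -80.0 dB, ∠T = -84.7°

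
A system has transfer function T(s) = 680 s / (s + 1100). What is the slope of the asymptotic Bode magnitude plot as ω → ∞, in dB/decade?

With 1 zero and 1 pole, the high-frequency asymptotic slope is 20 × (1 − 1) = 0 dB/decade.

0 dB/decade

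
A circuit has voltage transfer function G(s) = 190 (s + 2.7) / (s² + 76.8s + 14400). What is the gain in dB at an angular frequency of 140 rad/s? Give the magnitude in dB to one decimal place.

|j140 + 2.7| = √(140² + 2.7²) = 140
|(j140)² + 76.8(j140) + 14400| = |-5200 + j10752| = 1.194e+04
|G(j140)| = 190 × 140 / 1.194e+04 = 2.2276
20 log₁₀(2.2276) = 6.96 dB

7.0 dB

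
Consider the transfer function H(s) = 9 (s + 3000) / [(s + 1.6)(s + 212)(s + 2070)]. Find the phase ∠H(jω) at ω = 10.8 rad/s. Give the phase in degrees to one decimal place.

-84.6 deg

∠(j10.8 + 3000) = arctan(10.8/3000) = 0.21°
∠(j10.8 + 1.6) = arctan(10.8/1.6) = 81.57°
∠(j10.8 + 212) = arctan(10.8/212) = 2.92°
∠(j10.8 + 2070) = arctan(10.8/2070) = 0.30°
∠H(j10.8) = 0.21° − (81.57° + 2.92° + 0.30°) = -84.58°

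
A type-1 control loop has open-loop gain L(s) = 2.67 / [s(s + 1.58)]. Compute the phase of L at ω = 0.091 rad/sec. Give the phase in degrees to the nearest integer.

-93°

∠(j0.091 + 1.58) = arctan(0.091/1.58) = 3.30°
∠(j0.091) = 90.00°
∠L(j0.091) = − (3.30° + 90.00°) = -93.30°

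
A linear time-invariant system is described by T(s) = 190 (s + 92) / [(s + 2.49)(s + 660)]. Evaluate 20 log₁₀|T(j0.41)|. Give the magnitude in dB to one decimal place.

20.4 dB

|j0.41 + 92| = √(0.41² + 92²) = 92
|j0.41 + 2.49| = √(0.41² + 2.49²) = 2.524
|j0.41 + 660| = √(0.41² + 660²) = 660
|T(j0.41)| = 190 × 92 / (2.524 × 660) = 10.495
20 log₁₀(10.495) = 20.42 dB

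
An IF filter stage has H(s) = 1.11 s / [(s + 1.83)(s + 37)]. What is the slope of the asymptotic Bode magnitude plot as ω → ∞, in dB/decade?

With 1 zero and 2 poles, the high-frequency asymptotic slope is 20 × (1 − 2) = -20 dB/decade.

-20 dB/decade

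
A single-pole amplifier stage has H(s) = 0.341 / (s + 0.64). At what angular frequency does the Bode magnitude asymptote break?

The single real pole at s = −0.64 gives a corner at ω = 0.64 rad/s.

0.64 rad/s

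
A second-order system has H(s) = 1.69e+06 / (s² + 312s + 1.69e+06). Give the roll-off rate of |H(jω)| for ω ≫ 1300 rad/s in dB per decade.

With 0 zeros and 2 poles, the high-frequency asymptotic slope is 20 × (0 − 2) = -40 dB/decade.

-40 dB/decade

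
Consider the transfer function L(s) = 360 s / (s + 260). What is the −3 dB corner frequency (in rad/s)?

For a single-pole high-pass, the −3 dB point is at the pole: ω = 260 rad/s.

260 rad/s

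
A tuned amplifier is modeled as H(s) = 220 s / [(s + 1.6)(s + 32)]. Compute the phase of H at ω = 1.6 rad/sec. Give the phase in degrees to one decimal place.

∠(j1.6) = 90.00°
∠(j1.6 + 1.6) = arctan(1.6/1.6) = 45.00°
∠(j1.6 + 32) = arctan(1.6/32) = 2.86°
∠H(j1.6) = 90.00° − (45.00° + 2.86°) = 42.14°

42.1°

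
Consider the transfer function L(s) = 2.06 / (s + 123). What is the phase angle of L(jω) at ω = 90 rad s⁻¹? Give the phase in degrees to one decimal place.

-36.2°

∠(j90 + 123) = arctan(90/123) = 36.19°
∠L(j90) = −36.19° = -36.19°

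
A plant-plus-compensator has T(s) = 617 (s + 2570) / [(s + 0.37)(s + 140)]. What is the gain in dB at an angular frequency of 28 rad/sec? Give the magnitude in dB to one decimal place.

|j28 + 2570| = √(28² + 2570²) = 2570
|j28 + 0.37| = √(28² + 0.37²) = 28
|j28 + 140| = √(28² + 140²) = 142.8
|T(j28)| = 617 × 2570 / (28 × 142.8) = 396.65
20 log₁₀(396.65) = 51.97 dB

52.0 dB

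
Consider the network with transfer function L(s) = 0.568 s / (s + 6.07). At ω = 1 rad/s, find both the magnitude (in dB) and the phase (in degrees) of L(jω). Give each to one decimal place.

|j1| = 1
|j1 + 6.07| = √(1² + 6.07²) = 6.152
|L(j1)| = 0.568 × 1 / 6.152 = 0.09233
20 log₁₀(0.09233) = -20.69 dB
∠(j1) = 90.00°
∠(j1 + 6.07) = arctan(1/6.07) = 9.36°
∠L(j1) = 90.00° − 9.36° = 80.64°

|L| = -20.7 dB, ∠L = 80.6°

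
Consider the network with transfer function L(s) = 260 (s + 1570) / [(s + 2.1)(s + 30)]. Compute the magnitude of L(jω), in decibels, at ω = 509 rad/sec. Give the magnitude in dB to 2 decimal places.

|j509 + 1570| = √(509² + 1570²) = 1650
|j509 + 2.1| = √(509² + 2.1²) = 509
|j509 + 30| = √(509² + 30²) = 509.9
|L(j509)| = 260 × 1650 / (509 × 509.9) = 1.6534
20 log₁₀(1.6534) = 4.368 dB

4.37 dB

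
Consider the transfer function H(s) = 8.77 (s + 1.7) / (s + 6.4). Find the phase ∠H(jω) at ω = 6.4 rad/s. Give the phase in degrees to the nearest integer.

∠(j6.4 + 1.7) = arctan(6.4/1.7) = 75.12°
∠(j6.4 + 6.4) = arctan(6.4/6.4) = 45.00°
∠H(j6.4) = 75.12° − 45.00° = 30.12°

30°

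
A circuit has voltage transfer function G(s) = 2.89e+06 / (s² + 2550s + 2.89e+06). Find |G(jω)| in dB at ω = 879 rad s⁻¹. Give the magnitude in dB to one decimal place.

-0.6 dB

|(j879)² + 2550(j879) + 2.89e+06| = |2.1174e+06 + j2.2414e+06| = 3.083e+06
|G(j879)| = 2.89e+06 / 3.083e+06 = 0.93728
20 log₁₀(0.93728) = -0.56 dB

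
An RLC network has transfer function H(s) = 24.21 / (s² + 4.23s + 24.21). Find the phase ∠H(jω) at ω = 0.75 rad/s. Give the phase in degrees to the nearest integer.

∠[(j0.75)² + 4.23(j0.75) + 24.21] = ∠[23.648 + j3.1725] = 7.64°
∠H(j0.75) = −7.64° = -7.64°

-8°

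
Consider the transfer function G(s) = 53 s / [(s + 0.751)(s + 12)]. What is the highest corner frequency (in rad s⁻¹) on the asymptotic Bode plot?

Break frequencies occur at each pole and zero magnitude: 0.751 rad s⁻¹, 12 rad s⁻¹.
The highest is 12 rad s⁻¹.

12 rad s⁻¹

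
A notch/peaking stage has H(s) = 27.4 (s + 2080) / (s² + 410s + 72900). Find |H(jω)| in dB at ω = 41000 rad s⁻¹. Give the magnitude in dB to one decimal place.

|j41000 + 2080| = √(41000² + 2080²) = 4.105e+04
|(j41000)² + 410(j41000) + 72900| = |-1.6809e+09 + j1.681e+07| = 1.681e+09
|H(j41000)| = 27.4 × 4.105e+04 / 1.681e+09 = 0.00066915
20 log₁₀(0.00066915) = -63.49 dB

-63.5 dB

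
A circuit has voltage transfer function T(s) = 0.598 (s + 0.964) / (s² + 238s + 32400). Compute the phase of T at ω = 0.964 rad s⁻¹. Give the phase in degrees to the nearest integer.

∠(j0.964 + 0.964) = arctan(0.964/0.964) = 45.00°
∠[(j0.964)² + 238(j0.964) + 32400] = ∠[32399 + j229.43] = 0.41°
∠T(j0.964) = 45.00° − 0.41° = 44.59°

45°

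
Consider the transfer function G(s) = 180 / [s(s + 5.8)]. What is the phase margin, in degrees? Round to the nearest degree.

24°

Gain crossover: |G(jω)| = 1 at ω ≈ 12.8 rad/s.
∠G(j12.8) = −90° − arctan(12.8/5.8) ≈ -155.63°
PM = 180° + (-155.63°) = 24.37°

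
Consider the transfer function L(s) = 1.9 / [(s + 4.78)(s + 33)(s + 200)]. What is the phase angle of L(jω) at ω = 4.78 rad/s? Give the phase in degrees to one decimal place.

∠(j4.78 + 4.78) = arctan(4.78/4.78) = 45.00°
∠(j4.78 + 33) = arctan(4.78/33) = 8.24°
∠(j4.78 + 200) = arctan(4.78/200) = 1.37°
∠L(j4.78) = − (45.00° + 8.24° + 1.37°) = -54.61°

-54.6 deg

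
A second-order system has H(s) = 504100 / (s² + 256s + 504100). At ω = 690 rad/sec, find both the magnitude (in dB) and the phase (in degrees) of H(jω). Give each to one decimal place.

|H| = 9.0 dB, ∠H = -81.0°

|(j690)² + 256(j690) + 504100| = |28000 + j1.7664e+05| = 1.788e+05
|H(j690)| = 504100 / 1.788e+05 = 2.8186
20 log₁₀(2.8186) = 9.00 dB
∠[(j690)² + 256(j690) + 504100] = ∠[28000 + j1.7664e+05] = 80.99°
∠H(j690) = −80.99° = -80.99°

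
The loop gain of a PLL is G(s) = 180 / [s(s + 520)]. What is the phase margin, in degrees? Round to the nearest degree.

Gain crossover: |G(jω)| = 1 at ω ≈ 0.346 rad/sec.
∠G(j0.346) = −90° − arctan(0.346/520) ≈ -90.04°
PM = 180° + (-90.04°) = 89.96°

90°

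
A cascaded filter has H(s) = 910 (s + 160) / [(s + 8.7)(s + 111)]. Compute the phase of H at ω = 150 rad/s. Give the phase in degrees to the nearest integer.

∠(j150 + 160) = arctan(150/160) = 43.15°
∠(j150 + 8.7) = arctan(150/8.7) = 86.68°
∠(j150 + 111) = arctan(150/111) = 53.50°
∠H(j150) = 43.15° − (86.68° + 53.50°) = -97.03°

-97°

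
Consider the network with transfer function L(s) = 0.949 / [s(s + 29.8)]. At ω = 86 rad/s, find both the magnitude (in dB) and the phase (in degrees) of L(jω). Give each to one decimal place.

|L| = -78.3 dB, ∠L = -160.9°

|j86 + 29.8| = √(86² + 29.8²) = 91.02
|j86| = 86
|L(j86)| = 0.949 / (91.02 × 86) = 0.00012124
20 log₁₀(0.00012124) = -78.33 dB
∠(j86 + 29.8) = arctan(86/29.8) = 70.89°
∠(j86) = 90.00°
∠L(j86) = − (70.89° + 90.00°) = -160.89°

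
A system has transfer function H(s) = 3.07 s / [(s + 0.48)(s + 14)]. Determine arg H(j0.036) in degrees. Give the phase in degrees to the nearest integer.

∠(j0.036) = 90.00°
∠(j0.036 + 0.48) = arctan(0.036/0.48) = 4.29°
∠(j0.036 + 14) = arctan(0.036/14) = 0.15°
∠H(j0.036) = 90.00° − (4.29° + 0.15°) = 85.56°

86°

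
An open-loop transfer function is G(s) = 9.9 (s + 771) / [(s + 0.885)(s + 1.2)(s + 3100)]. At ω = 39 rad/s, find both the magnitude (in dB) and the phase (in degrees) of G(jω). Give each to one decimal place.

|G| = -55.8 dB, ∠G = -174.8°

|j39 + 771| = √(39² + 771²) = 772
|j39 + 0.885| = √(39² + 0.885²) = 39.01
|j39 + 1.2| = √(39² + 1.2²) = 39.02
|j39 + 3100| = √(39² + 3100²) = 3100
|G(j39)| = 9.9 × 772 / (39.01 × 39.02 × 3100) = 0.0016196
20 log₁₀(0.0016196) = -55.81 dB
∠(j39 + 771) = arctan(39/771) = 2.90°
∠(j39 + 0.885) = arctan(39/0.885) = 88.70°
∠(j39 + 1.2) = arctan(39/1.2) = 88.24°
∠(j39 + 3100) = arctan(39/3100) = 0.72°
∠G(j39) = 2.90° − (88.70° + 88.24° + 0.72°) = -174.76°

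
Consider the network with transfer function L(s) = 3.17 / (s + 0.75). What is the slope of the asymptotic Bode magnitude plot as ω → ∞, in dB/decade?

-20 dB/decade

With 0 zeros and 1 pole, the high-frequency asymptotic slope is 20 × (0 − 1) = -20 dB/decade.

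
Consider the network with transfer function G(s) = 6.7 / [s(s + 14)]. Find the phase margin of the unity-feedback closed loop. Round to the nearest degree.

88°

Gain crossover: |G(jω)| = 1 at ω ≈ 0.478 rad/s.
∠G(j0.478) = −90° − arctan(0.478/14) ≈ -91.96°
PM = 180° + (-91.96°) = 88.04°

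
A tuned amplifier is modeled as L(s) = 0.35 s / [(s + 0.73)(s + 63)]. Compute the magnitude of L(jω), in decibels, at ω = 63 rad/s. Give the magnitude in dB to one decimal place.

-48.1 dB

|j63| = 63
|j63 + 0.73| = √(63² + 0.73²) = 63
|j63 + 63| = √(63² + 63²) = 89.1
|L(j63)| = 0.35 × 63 / (63 × 89.1) = 0.0039281
20 log₁₀(0.0039281) = -48.12 dB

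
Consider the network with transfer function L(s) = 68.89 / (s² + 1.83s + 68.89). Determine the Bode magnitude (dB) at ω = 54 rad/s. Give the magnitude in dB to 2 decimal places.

|(j54)² + 1.83(j54) + 68.89| = |-2847.1 + j98.82| = 2849
|L(j54)| = 68.89 / 2849 = 0.024182
20 log₁₀(0.024182) = -32.330 dB

-32.33 dB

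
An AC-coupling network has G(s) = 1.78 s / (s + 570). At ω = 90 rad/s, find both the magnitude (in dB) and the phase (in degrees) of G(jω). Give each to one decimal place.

|j90| = 90
|j90 + 570| = √(90² + 570²) = 577.1
|G(j90)| = 1.78 × 90 / 577.1 = 0.27761
20 log₁₀(0.27761) = -11.13 dB
∠(j90) = 90.00°
∠(j90 + 570) = arctan(90/570) = 8.97°
∠G(j90) = 90.00° − 8.97° = 81.03°

|G| = -11.1 dB, ∠G = 81.0°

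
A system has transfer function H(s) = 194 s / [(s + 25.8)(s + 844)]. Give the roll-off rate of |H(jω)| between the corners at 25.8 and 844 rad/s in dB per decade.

In this band the factors already past their corner are: 1 differentiator zero, pole at 25.8; net slope = 0 dB/decade.

0 dB/decade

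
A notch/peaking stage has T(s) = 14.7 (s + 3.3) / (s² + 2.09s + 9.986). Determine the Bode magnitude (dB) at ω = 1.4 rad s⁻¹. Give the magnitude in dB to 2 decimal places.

|j1.4 + 3.3| = √(1.4² + 3.3²) = 3.585
|(j1.4)² + 2.09(j1.4) + 9.986| = |8.026 + j2.926| = 8.543
|T(j1.4)| = 14.7 × 3.585 / 8.543 = 6.1684
20 log₁₀(6.1684) = 15.803 dB

15.80 dB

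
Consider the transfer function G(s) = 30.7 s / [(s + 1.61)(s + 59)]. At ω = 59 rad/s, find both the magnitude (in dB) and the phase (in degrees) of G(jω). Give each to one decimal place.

|G| = -8.7 dB, ∠G = -43.4°

|j59| = 59
|j59 + 1.61| = √(59² + 1.61²) = 59.02
|j59 + 59| = √(59² + 59²) = 83.44
|G(j59)| = 30.7 × 59 / (59.02 × 83.44) = 0.3678
20 log₁₀(0.3678) = -8.69 dB
∠(j59) = 90.00°
∠(j59 + 1.61) = arctan(59/1.61) = 88.44°
∠(j59 + 59) = arctan(59/59) = 45.00°
∠G(j59) = 90.00° − (88.44° + 45.00°) = -43.44°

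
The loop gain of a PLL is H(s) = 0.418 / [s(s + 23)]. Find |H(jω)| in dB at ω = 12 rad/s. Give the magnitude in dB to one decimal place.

|j12 + 23| = √(12² + 23²) = 25.94
|j12| = 12
|H(j12)| = 0.418 / (25.94 × 12) = 0.0013427
20 log₁₀(0.0013427) = -57.44 dB

-57.4 dB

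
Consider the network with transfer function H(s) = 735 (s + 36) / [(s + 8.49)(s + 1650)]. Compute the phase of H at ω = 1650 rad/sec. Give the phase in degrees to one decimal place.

-46.0°

∠(j1650 + 36) = arctan(1650/36) = 88.75°
∠(j1650 + 8.49) = arctan(1650/8.49) = 89.71°
∠(j1650 + 1650) = arctan(1650/1650) = 45.00°
∠H(j1650) = 88.75° − (89.71° + 45.00°) = -45.96°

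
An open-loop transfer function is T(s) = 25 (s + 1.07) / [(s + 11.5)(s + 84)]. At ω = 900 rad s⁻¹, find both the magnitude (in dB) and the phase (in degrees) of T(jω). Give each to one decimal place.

|T| = -31.2 dB, ∠T = -84.0°

|j900 + 1.07| = √(900² + 1.07²) = 900
|j900 + 11.5| = √(900² + 11.5²) = 900.1
|j900 + 84| = √(900² + 84²) = 903.9
|T(j900)| = 25 × 900 / (900.1 × 903.9) = 0.027655
20 log₁₀(0.027655) = -31.16 dB
∠(j900 + 1.07) = arctan(900/1.07) = 89.93°
∠(j900 + 11.5) = arctan(900/11.5) = 89.27°
∠(j900 + 84) = arctan(900/84) = 84.67°
∠T(j900) = 89.93° − (89.27° + 84.67°) = -84.00°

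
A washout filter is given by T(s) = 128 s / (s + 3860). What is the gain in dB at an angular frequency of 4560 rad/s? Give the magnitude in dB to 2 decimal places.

39.80 dB

|j4560| = 4560
|j4560 + 3860| = √(4560² + 3860²) = 5974
|T(j4560)| = 128 × 4560 / 5974 = 97.697
20 log₁₀(97.697) = 39.798 dB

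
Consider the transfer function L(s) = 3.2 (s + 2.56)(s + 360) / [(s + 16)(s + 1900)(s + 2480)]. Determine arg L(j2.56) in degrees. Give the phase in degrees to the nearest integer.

∠(j2.56 + 2.56) = arctan(2.56/2.56) = 45.00°
∠(j2.56 + 360) = arctan(2.56/360) = 0.41°
∠(j2.56 + 16) = arctan(2.56/16) = 9.09°
∠(j2.56 + 1900) = arctan(2.56/1900) = 0.08°
∠(j2.56 + 2480) = arctan(2.56/2480) = 0.06°
∠L(j2.56) = 45.00° + 0.41° − (9.09° + 0.08° + 0.06°) = 36.18°

36°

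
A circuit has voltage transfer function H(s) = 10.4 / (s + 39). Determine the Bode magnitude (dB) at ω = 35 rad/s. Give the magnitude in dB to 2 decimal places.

-14.05 dB

|j35 + 39| = √(35² + 39²) = 52.4
|H(j35)| = 10.4 / 52.4 = 0.19846
20 log₁₀(0.19846) = -14.046 dB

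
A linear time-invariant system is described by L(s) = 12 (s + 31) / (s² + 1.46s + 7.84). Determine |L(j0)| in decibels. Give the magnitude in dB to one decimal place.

33.5 dB

L(0) = 12 × 31 / 7.84 = 47.449
20 log₁₀(47.449) = 33.52 dB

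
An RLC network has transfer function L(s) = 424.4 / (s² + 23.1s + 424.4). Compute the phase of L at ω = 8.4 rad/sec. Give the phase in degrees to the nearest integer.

∠[(j8.4)² + 23.1(j8.4) + 424.4] = ∠[353.84 + j194.04] = 28.74°
∠L(j8.4) = −28.74° = -28.74°

-29 deg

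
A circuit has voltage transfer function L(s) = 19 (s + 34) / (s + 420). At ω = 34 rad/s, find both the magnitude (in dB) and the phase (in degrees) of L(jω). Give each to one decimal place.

|j34 + 34| = √(34² + 34²) = 48.08
|j34 + 420| = √(34² + 420²) = 421.4
|L(j34)| = 19 × 48.08 / 421.4 = 2.1681
20 log₁₀(2.1681) = 6.72 dB
∠(j34 + 34) = arctan(34/34) = 45.00°
∠(j34 + 420) = arctan(34/420) = 4.63°
∠L(j34) = 45.00° − 4.63° = 40.37°

|L| = 6.7 dB, ∠L = 40.4°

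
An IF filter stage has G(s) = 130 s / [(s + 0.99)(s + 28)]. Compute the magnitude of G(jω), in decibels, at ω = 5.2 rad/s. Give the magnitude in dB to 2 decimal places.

13.03 dB

|j5.2| = 5.2
|j5.2 + 0.99| = √(5.2² + 0.99²) = 5.293
|j5.2 + 28| = √(5.2² + 28²) = 28.48
|G(j5.2)| = 130 × 5.2 / (5.293 × 28.48) = 4.4843
20 log₁₀(4.4843) = 13.034 dB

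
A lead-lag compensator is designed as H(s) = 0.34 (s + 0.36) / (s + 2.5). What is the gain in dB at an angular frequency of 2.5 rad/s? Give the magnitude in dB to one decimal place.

|j2.5 + 0.36| = √(2.5² + 0.36²) = 2.526
|j2.5 + 2.5| = √(2.5² + 2.5²) = 3.536
|H(j2.5)| = 0.34 × 2.526 / 3.536 = 0.2429
20 log₁₀(0.2429) = -12.29 dB

-12.3 dB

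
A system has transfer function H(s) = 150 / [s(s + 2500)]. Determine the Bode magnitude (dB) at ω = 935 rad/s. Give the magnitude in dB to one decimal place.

-84.4 dB

|j935 + 2500| = √(935² + 2500²) = 2669
|j935| = 935
|H(j935)| = 150 / (2669 × 935) = 6.0105e-05
20 log₁₀(6.0105e-05) = -84.42 dB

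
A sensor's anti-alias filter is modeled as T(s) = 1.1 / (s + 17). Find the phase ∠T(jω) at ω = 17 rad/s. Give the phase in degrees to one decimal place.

∠(j17 + 17) = arctan(17/17) = 45.00°
∠T(j17) = −45.00° = -45.00°

-45.0°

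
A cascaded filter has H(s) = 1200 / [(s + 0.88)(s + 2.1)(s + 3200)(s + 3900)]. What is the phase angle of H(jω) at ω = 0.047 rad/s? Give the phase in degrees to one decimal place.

∠(j0.047 + 0.88) = arctan(0.047/0.88) = 3.06°
∠(j0.047 + 2.1) = arctan(0.047/2.1) = 1.28°
∠(j0.047 + 3200) = arctan(0.047/3200) = 0.00°
∠(j0.047 + 3900) = arctan(0.047/3900) = 0.00°
∠H(j0.047) = − (3.06° + 1.28° + 0.00° + 0.00°) = -4.34°

-4.3 deg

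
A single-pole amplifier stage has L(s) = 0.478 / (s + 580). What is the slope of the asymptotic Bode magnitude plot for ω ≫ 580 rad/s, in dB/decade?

With 0 zeros and 1 pole, the high-frequency asymptotic slope is 20 × (0 − 1) = -20 dB/decade.

-20 dB/decade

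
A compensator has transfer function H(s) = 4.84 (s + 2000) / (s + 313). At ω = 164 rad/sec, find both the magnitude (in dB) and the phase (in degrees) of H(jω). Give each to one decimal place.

|H| = 28.8 dB, ∠H = -23.0°

|j164 + 2000| = √(164² + 2000²) = 2007
|j164 + 313| = √(164² + 313²) = 353.4
|H(j164)| = 4.84 × 2007 / 353.4 = 27.486
20 log₁₀(27.486) = 28.78 dB
∠(j164 + 2000) = arctan(164/2000) = 4.69°
∠(j164 + 313) = arctan(164/313) = 27.65°
∠H(j164) = 4.69° − 27.65° = -22.97°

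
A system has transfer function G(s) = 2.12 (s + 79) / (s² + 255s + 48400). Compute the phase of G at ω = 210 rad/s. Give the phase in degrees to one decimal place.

-16.0°

∠(j210 + 79) = arctan(210/79) = 69.38°
∠[(j210)² + 255(j210) + 48400] = ∠[4300 + j53550] = 85.41°
∠G(j210) = 69.38° − 85.41° = -16.02°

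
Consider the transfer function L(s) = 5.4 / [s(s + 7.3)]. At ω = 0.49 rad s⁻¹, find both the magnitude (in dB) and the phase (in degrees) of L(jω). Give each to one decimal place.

|j0.49 + 7.3| = √(0.49² + 7.3²) = 7.316
|j0.49| = 0.49
|L(j0.49)| = 5.4 / (7.316 × 0.49) = 1.5063
20 log₁₀(1.5063) = 3.56 dB
∠(j0.49 + 7.3) = arctan(0.49/7.3) = 3.84°
∠(j0.49) = 90.00°
∠L(j0.49) = − (3.84° + 90.00°) = -93.84°

|L| = 3.6 dB, ∠L = -93.8 deg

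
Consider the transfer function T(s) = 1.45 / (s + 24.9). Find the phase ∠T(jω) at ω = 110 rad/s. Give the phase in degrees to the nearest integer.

∠(j110 + 24.9) = arctan(110/24.9) = 77.25°
∠T(j110) = −77.25° = -77.25°

-77 deg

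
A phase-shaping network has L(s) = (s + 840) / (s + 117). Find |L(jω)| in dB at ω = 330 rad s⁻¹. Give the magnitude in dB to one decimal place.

|j330 + 840| = √(330² + 840²) = 902.5
|j330 + 117| = √(330² + 117²) = 350.1
|L(j330)| = 1 × 902.5 / 350.1 = 2.5776
20 log₁₀(2.5776) = 8.22 dB

8.2 dB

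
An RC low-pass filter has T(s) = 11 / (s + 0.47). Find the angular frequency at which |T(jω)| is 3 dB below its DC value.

0.47 rad/s

For a single-pole low-pass, the −3 dB point is at the pole: ω = 0.47 rad/s.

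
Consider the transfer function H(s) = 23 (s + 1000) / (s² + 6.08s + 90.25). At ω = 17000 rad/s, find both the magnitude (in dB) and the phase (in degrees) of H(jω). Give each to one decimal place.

|j17000 + 1000| = √(17000² + 1000²) = 1.703e+04
|(j17000)² + 6.08(j17000) + 90.25| = |-2.89e+08 + j1.0336e+05| = 2.89e+08
|H(j17000)| = 23 × 1.703e+04 / 2.89e+08 = 0.0013553
20 log₁₀(0.0013553) = -57.36 dB
∠(j17000 + 1000) = arctan(17000/1000) = 86.63°
∠[(j17000)² + 6.08(j17000) + 90.25] = ∠[-2.89e+08 + j1.0336e+05] = 179.98°
∠H(j17000) = 86.63° − 179.98° = -93.35°

|H| = -57.4 dB, ∠H = -93.3°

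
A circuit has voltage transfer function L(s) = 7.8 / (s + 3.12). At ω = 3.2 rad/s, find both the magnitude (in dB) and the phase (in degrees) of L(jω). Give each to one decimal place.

|L| = 4.8 dB, ∠L = -45.7°

|j3.2 + 3.12| = √(3.2² + 3.12²) = 4.469
|L(j3.2)| = 7.8 / 4.469 = 1.7453
20 log₁₀(1.7453) = 4.84 dB
∠(j3.2 + 3.12) = arctan(3.2/3.12) = 45.73°
∠L(j3.2) = −45.73° = -45.73°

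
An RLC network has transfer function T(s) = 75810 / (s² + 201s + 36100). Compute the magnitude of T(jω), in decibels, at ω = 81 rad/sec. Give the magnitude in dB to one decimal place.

|(j81)² + 201(j81) + 36100| = |29539 + j16281| = 3.373e+04
|T(j81)| = 75810 / 3.373e+04 = 2.2476
20 log₁₀(2.2476) = 7.03 dB

7.0 dB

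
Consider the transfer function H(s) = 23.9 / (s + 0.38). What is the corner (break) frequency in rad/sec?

The single real pole at s = −0.38 gives a corner at ω = 0.38 rad/sec.

0.38 rad/sec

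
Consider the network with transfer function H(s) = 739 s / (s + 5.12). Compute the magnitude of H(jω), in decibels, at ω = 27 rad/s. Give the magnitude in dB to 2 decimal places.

|j27| = 27
|j27 + 5.12| = √(27² + 5.12²) = 27.48
|H(j27)| = 739 × 27 / 27.48 = 726.06
20 log₁₀(726.06) = 57.219 dB

57.22 dB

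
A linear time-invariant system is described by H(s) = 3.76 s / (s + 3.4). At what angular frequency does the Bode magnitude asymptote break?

3.4 rad/s

The single real pole at s = −3.4 gives a corner at ω = 3.4 rad/s.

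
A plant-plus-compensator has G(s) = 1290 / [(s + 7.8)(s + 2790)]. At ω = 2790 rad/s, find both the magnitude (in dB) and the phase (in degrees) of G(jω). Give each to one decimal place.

|G| = -78.6 dB, ∠G = -134.8°

|j2790 + 7.8| = √(2790² + 7.8²) = 2790
|j2790 + 2790| = √(2790² + 2790²) = 3946
|G(j2790)| = 1290 / (2790 × 3946) = 0.00011718
20 log₁₀(0.00011718) = -78.62 dB
∠(j2790 + 7.8) = arctan(2790/7.8) = 89.84°
∠(j2790 + 2790) = arctan(2790/2790) = 45.00°
∠G(j2790) = − (89.84° + 45.00°) = -134.84°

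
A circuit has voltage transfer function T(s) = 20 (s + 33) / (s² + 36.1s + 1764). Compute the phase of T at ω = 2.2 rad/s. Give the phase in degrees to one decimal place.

∠(j2.2 + 33) = arctan(2.2/33) = 3.81°
∠[(j2.2)² + 36.1(j2.2) + 1764] = ∠[1759.2 + j79.42] = 2.58°
∠T(j2.2) = 3.81° − 2.58° = 1.23°

1.2°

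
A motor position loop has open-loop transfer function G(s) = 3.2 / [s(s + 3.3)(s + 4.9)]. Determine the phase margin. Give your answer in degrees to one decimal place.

Gain crossover: |G(jω)| = 1 at ω ≈ 0.197 rad/s.
∠G(j0.197) = −90° − arctan(0.197/3.3) − arctan(0.197/4.9) ≈ -95.73°
PM = 180° + (-95.73°) = 84.27°

84.3°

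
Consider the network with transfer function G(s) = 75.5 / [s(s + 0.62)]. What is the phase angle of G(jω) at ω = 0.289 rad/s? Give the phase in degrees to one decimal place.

∠(j0.289 + 0.62) = arctan(0.289/0.62) = 24.99°
∠(j0.289) = 90.00°
∠G(j0.289) = − (24.99° + 90.00°) = -114.99°

-115.0 deg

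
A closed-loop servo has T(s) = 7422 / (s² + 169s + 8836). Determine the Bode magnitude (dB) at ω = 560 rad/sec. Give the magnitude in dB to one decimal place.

|(j560)² + 169(j560) + 8836| = |-3.0476e+05 + j94640| = 3.191e+05
|T(j560)| = 7422 / 3.191e+05 = 0.023258
20 log₁₀(0.023258) = -32.67 dB

-32.7 dB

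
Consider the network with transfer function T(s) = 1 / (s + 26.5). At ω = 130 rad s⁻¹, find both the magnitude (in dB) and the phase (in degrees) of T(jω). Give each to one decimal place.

|T| = -42.5 dB, ∠T = -78.5°

|j130 + 26.5| = √(130² + 26.5²) = 132.7
|T(j130)| = 1 / 132.7 = 0.0075373
20 log₁₀(0.0075373) = -42.46 dB
∠(j130 + 26.5) = arctan(130/26.5) = 78.48°
∠T(j130) = −78.48° = -78.48°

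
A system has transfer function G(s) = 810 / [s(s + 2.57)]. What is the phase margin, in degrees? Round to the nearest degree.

5°

Gain crossover: |G(jω)| = 1 at ω ≈ 28.4 rad s⁻¹.
∠G(j28.4) = −90° − arctan(28.4/2.57) ≈ -174.83°
PM = 180° + (-174.83°) = 5.17°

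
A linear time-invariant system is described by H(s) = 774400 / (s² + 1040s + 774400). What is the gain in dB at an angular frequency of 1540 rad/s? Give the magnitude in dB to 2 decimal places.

|(j1540)² + 1040(j1540) + 774400| = |-1.5972e+06 + j1.6016e+06| = 2.262e+06
|H(j1540)| = 774400 / 2.262e+06 = 0.34237
20 log₁₀(0.34237) = -9.310 dB

-9.31 dB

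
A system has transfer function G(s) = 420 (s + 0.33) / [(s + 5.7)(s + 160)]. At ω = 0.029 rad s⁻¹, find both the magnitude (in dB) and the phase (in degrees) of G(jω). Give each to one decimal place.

|j0.029 + 0.33| = √(0.029² + 0.33²) = 0.3313
|j0.029 + 5.7| = √(0.029² + 5.7²) = 5.7
|j0.029 + 160| = √(0.029² + 160²) = 160
|G(j0.029)| = 420 × 0.3313 / (5.7 × 160) = 0.15256
20 log₁₀(0.15256) = -16.33 dB
∠(j0.029 + 0.33) = arctan(0.029/0.33) = 5.02°
∠(j0.029 + 5.7) = arctan(0.029/5.7) = 0.29°
∠(j0.029 + 160) = arctan(0.029/160) = 0.01°
∠G(j0.029) = 5.02° − (0.29° + 0.01°) = 4.72°

|G| = -16.3 dB, ∠G = 4.7 deg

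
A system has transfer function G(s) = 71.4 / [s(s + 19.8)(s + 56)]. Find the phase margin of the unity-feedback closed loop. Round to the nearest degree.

90 deg

Gain crossover: |G(jω)| = 1 at ω ≈ 0.0644 rad/s.
∠G(j0.0644) = −90° − arctan(0.0644/19.8) − arctan(0.0644/56) ≈ -90.25°
PM = 180° + (-90.25°) = 89.75°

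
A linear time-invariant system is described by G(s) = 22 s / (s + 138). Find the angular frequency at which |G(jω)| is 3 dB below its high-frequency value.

For a single-pole high-pass, the −3 dB point is at the pole: ω = 138 rad s⁻¹.

138 rad s⁻¹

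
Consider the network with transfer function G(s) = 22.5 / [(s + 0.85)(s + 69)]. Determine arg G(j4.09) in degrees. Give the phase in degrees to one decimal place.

∠(j4.09 + 0.85) = arctan(4.09/0.85) = 78.26°
∠(j4.09 + 69) = arctan(4.09/69) = 3.39°
∠G(j4.09) = − (78.26° + 3.39°) = -81.65°

-81.7°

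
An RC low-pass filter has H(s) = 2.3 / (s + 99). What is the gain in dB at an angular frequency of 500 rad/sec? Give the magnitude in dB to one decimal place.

-46.9 dB

|j500 + 99| = √(500² + 99²) = 509.7
|H(j500)| = 2.3 / 509.7 = 0.0045124
20 log₁₀(0.0045124) = -46.91 dB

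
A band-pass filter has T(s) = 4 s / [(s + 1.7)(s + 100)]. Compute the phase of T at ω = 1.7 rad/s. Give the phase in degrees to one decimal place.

∠(j1.7) = 90.00°
∠(j1.7 + 1.7) = arctan(1.7/1.7) = 45.00°
∠(j1.7 + 100) = arctan(1.7/100) = 0.97°
∠T(j1.7) = 90.00° − (45.00° + 0.97°) = 44.03°

44.0°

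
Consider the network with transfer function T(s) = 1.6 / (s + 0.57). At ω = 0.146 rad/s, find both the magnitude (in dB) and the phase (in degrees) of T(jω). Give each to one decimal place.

|j0.146 + 0.57| = √(0.146² + 0.57²) = 0.5884
|T(j0.146)| = 1.6 / 0.5884 = 2.7192
20 log₁₀(2.7192) = 8.69 dB
∠(j0.146 + 0.57) = arctan(0.146/0.57) = 14.37°
∠T(j0.146) = −14.37° = -14.37°

|T| = 8.7 dB, ∠T = -14.4°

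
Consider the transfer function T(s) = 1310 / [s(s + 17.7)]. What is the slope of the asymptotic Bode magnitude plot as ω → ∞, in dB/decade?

With 0 zeros and 2 poles, the high-frequency asymptotic slope is 20 × (0 − 2) = -40 dB/decade.

-40 dB/decade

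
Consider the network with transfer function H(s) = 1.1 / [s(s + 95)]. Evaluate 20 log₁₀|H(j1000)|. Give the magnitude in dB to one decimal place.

-119.2 dB

|j1000 + 95| = √(1000² + 95²) = 1005
|j1000| = 1000
|H(j1000)| = 1.1 / (1005 × 1000) = 1.0951e-06
20 log₁₀(1.0951e-06) = -119.21 dB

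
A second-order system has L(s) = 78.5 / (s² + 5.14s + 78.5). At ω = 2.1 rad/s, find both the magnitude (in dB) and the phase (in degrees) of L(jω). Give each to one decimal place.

|L| = 0.4 dB, ∠L = -8.3 deg

|(j2.1)² + 5.14(j2.1) + 78.5| = |74.09 + j10.794| = 74.87
|L(j2.1)| = 78.5 / 74.87 = 1.0485
20 log₁₀(1.0485) = 0.41 dB
∠[(j2.1)² + 5.14(j2.1) + 78.5] = ∠[74.09 + j10.794] = 8.29°
∠L(j2.1) = −8.29° = -8.29°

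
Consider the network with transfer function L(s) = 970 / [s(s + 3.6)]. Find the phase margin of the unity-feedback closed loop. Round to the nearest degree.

7 deg

Gain crossover: |L(jω)| = 1 at ω ≈ 31 rad/s.
∠L(j31) = −90° − arctan(31/3.6) ≈ -173.38°
PM = 180° + (-173.38°) = 6.62°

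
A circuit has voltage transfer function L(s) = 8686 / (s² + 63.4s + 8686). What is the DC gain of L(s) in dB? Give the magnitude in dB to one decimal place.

L(0) = 8686 / 8686 = 1
20 log₁₀(1) = 0.00 dB

0.0 dB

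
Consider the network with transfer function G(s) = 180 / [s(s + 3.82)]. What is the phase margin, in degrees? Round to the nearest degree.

Gain crossover: |G(jω)| = 1 at ω ≈ 13.1 rad/sec.
∠G(j13.1) = −90° − arctan(13.1/3.82) ≈ -163.80°
PM = 180° + (-163.80°) = 16.20°

16°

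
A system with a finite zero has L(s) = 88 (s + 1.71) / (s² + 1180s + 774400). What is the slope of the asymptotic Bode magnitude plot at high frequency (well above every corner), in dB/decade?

With 1 zero and 2 poles, the high-frequency asymptotic slope is 20 × (1 − 2) = -20 dB/decade.

-20 dB/decade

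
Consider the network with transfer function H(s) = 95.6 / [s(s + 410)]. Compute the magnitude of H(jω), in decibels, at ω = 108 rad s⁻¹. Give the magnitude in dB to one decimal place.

-53.6 dB

|j108 + 410| = √(108² + 410²) = 424
|j108| = 108
|H(j108)| = 95.6 / (424 × 108) = 0.0020878
20 log₁₀(0.0020878) = -53.61 dB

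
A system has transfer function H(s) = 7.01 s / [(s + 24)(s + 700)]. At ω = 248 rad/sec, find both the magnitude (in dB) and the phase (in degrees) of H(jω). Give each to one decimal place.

|j248| = 248
|j248 + 24| = √(248² + 24²) = 249.2
|j248 + 700| = √(248² + 700²) = 742.6
|H(j248)| = 7.01 × 248 / (249.2 × 742.6) = 0.0093955
20 log₁₀(0.0093955) = -40.54 dB
∠(j248) = 90.00°
∠(j248 + 24) = arctan(248/24) = 84.47°
∠(j248 + 700) = arctan(248/700) = 19.51°
∠H(j248) = 90.00° − (84.47° + 19.51°) = -13.98°

|H| = -40.5 dB, ∠H = -14.0°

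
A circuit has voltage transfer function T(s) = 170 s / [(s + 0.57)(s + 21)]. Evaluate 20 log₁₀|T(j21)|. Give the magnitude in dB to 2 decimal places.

15.15 dB

|j21| = 21
|j21 + 0.57| = √(21² + 0.57²) = 21.01
|j21 + 21| = √(21² + 21²) = 29.7
|T(j21)| = 170 × 21 / (21.01 × 29.7) = 5.7221
20 log₁₀(5.7221) = 15.151 dB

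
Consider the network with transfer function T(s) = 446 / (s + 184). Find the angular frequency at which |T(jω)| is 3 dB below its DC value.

184 rad s⁻¹

For a single-pole low-pass, the −3 dB point is at the pole: ω = 184 rad s⁻¹.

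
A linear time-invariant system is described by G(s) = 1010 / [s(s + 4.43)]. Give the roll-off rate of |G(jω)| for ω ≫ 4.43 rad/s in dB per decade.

With 0 zeros and 2 poles, the high-frequency asymptotic slope is 20 × (0 − 2) = -40 dB/decade.

-40 dB/decade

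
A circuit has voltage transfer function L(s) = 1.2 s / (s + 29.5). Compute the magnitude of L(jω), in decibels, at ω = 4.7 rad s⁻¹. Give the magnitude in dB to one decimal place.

-14.5 dB

|j4.7| = 4.7
|j4.7 + 29.5| = √(4.7² + 29.5²) = 29.87
|L(j4.7)| = 1.2 × 4.7 / 29.87 = 0.18881
20 log₁₀(0.18881) = -14.48 dB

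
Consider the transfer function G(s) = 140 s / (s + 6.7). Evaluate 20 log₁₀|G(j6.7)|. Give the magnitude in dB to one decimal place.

|j6.7| = 6.7
|j6.7 + 6.7| = √(6.7² + 6.7²) = 9.475
|G(j6.7)| = 140 × 6.7 / 9.475 = 98.995
20 log₁₀(98.995) = 39.91 dB

39.9 dB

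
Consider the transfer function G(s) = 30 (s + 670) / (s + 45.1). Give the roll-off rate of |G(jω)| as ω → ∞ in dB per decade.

With 1 zero and 1 pole, the high-frequency asymptotic slope is 20 × (1 − 1) = 0 dB/decade.

0 dB/decade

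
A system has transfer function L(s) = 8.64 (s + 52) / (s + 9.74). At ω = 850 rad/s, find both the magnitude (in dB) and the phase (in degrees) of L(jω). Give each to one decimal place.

|L| = 18.7 dB, ∠L = -2.8°

|j850 + 52| = √(850² + 52²) = 851.6
|j850 + 9.74| = √(850² + 9.74²) = 850.1
|L(j850)| = 8.64 × 851.6 / 850.1 = 8.6556
20 log₁₀(8.6556) = 18.75 dB
∠(j850 + 52) = arctan(850/52) = 86.50°
∠(j850 + 9.74) = arctan(850/9.74) = 89.34°
∠L(j850) = 86.50° − 89.34° = -2.84°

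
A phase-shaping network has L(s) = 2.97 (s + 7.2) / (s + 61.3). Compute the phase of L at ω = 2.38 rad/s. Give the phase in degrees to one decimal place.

∠(j2.38 + 7.2) = arctan(2.38/7.2) = 18.29°
∠(j2.38 + 61.3) = arctan(2.38/61.3) = 2.22°
∠L(j2.38) = 18.29° − 2.22° = 16.07°

16.1 deg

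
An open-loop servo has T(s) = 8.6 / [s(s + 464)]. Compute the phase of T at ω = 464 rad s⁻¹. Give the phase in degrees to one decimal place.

∠(j464 + 464) = arctan(464/464) = 45.00°
∠(j464) = 90.00°
∠T(j464) = − (45.00° + 90.00°) = -135.00°

-135.0 deg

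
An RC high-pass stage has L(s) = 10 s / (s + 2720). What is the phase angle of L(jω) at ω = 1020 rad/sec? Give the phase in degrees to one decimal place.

∠(j1020) = 90.00°
∠(j1020 + 2720) = arctan(1020/2720) = 20.56°
∠L(j1020) = 90.00° − 20.56° = 69.44°

69.4°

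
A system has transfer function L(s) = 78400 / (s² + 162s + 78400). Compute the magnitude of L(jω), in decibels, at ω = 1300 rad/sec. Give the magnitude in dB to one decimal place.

-26.3 dB

|(j1300)² + 162(j1300) + 78400| = |-1.6116e+06 + j2.106e+05| = 1.625e+06
|L(j1300)| = 78400 / 1.625e+06 = 0.048237
20 log₁₀(0.048237) = -26.33 dB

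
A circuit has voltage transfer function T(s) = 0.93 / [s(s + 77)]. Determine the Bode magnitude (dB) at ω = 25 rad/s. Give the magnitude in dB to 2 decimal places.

-66.75 dB

|j25 + 77| = √(25² + 77²) = 80.96
|j25| = 25
|T(j25)| = 0.93 / (80.96 × 25) = 0.0004595
20 log₁₀(0.0004595) = -66.754 dB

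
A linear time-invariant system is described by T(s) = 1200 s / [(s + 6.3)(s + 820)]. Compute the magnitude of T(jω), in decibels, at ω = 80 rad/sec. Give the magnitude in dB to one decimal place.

3.2 dB

|j80| = 80
|j80 + 6.3| = √(80² + 6.3²) = 80.25
|j80 + 820| = √(80² + 820²) = 823.9
|T(j80)| = 1200 × 80 / (80.25 × 823.9) = 1.452
20 log₁₀(1.452) = 3.24 dB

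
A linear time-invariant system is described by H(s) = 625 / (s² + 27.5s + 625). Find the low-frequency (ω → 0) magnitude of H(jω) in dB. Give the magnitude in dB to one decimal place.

0.0 dB

H(0) = 625 / 625 = 1
20 log₁₀(1) = 0.00 dB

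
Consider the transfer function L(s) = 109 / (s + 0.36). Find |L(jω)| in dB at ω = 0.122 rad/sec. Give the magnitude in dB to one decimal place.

|j0.122 + 0.36| = √(0.122² + 0.36²) = 0.3801
|L(j0.122)| = 109 / 0.3801 = 286.76
20 log₁₀(286.76) = 49.15 dB

49.2 dB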